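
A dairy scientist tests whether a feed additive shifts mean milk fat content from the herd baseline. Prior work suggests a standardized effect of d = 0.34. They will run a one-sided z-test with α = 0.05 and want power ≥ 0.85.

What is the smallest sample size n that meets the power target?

Set Φ(δ − 1.645) = 0.85; then δ − 1.645 = Φ⁻¹(0.85) = 1.036, giving δ = 2.681.
δ = d·√n ⇒ n = (δ/d)² = (2.681 / 0.34)² = 62.19.
Rounding up, n = 63.

n = 63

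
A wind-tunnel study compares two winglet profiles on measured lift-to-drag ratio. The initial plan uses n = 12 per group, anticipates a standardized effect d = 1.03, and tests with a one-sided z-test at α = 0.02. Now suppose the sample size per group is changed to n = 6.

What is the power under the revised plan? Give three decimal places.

With n = 6 per group: δ = d·√(n/2) = 1.03 × √(6/2) = 1.7840. Critical value z_{0.02} = 2.054.
Revised power = P(Z > 2.054 − δ) = Φ(-0.270) = 0.3937.

Power ≈ 0.394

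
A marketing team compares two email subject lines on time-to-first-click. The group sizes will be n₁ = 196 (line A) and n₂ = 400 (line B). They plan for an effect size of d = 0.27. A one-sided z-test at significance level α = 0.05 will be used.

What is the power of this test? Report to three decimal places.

Power ≈ 0.927

Noncentrality parameter: δ = d / √(1/n₁ + 1/n₂) = 0.27 / √(1/196 + 1/400) = 3.0967
Critical value for a one-sided test at α = 0.05: z_α = 1.645.
Power = P(Z > 1.645 − δ) = Φ(1.452) = 0.9267.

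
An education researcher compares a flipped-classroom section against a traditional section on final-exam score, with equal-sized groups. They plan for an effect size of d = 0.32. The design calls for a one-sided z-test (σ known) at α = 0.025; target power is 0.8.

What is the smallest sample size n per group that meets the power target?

n = 154 per group

For power 0.8 need Φ(δ − z_{0.025}) = 0.8, so δ = z_{0.025} + z_{0.20} = 1.960 + 0.842 = 2.802.
δ = d·√(n/2) ⇒ n = 2(δ/d)² = 2 × (2.802 / 0.32)² = 153.30.
Rounding up, n = 154 per group.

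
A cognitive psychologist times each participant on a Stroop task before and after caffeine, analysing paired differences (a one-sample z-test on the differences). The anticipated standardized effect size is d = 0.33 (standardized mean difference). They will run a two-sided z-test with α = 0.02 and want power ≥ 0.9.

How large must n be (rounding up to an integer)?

n = 120

Set Φ(δ − 2.326) = 0.9; then δ − 2.326 = Φ⁻¹(0.9) = 1.282, giving δ = 3.608.
(The Φ(−δ − z_{α/2}) term is vanishingly small for δ > 0 and is dropped in the standard sample-size formula.)
δ = d·√n ⇒ n = (δ/d)² = (3.608 / 0.33)² = 119.53.
Rounding up, n = 120.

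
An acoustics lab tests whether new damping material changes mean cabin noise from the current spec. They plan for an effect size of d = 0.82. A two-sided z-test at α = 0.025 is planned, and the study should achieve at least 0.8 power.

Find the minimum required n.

Set Φ(δ − 2.241) = 0.8; then δ − 2.241 = Φ⁻¹(0.8) = 0.842, giving δ = 3.083.
(Ignoring the negligible lower-tail rejection probability gives the usual closed-form inversion.)
δ = d·√n ⇒ n = (δ/d)² = (3.083 / 0.82)² = 14.14.
Rounding up, n = 15.

n = 15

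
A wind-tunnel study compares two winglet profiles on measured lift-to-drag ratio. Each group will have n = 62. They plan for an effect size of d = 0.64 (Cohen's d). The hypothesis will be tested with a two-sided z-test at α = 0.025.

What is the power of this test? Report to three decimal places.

Power ≈ 0.907

Noncentrality parameter: δ = d·√(n/2) = 0.64 × √(62/2) = 3.5634
Critical value for a two-sided test at α = 0.025: z_{α/2} = 2.241.
Power = Φ(δ − 2.241) + Φ(−δ − 2.241) = Φ(1.322) + Φ(-5.805) = 0.9069 + 0.0000 = 0.9069.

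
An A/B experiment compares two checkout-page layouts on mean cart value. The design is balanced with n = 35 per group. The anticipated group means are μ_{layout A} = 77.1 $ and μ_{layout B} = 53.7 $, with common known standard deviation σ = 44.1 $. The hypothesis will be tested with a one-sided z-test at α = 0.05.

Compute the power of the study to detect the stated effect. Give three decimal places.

Power ≈ 0.717

Standardized effect: d = |μ_{layout A} − μ_{layout B}| / σ = |77.1 − 53.7| / 44.1 = 0.5306
Noncentrality parameter: λ = d·√(n/2) = 0.5306 × √(35/2) = 2.2197
Critical value for a one-sided test at α = 0.05: z_α = 1.645.
Power = Φ(λ − 1.645) = Φ(0.575) = 0.7173.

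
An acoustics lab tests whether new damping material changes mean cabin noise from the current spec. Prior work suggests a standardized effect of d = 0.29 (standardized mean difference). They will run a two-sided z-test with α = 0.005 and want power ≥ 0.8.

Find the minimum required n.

Set Φ(δ − 2.807) = 0.8; then δ − 2.807 = Φ⁻¹(0.8) = 0.842, giving δ = 3.649.
(The Φ(−δ − z_{α/2}) term is vanishingly small for δ > 0 and is dropped in the standard sample-size formula.)
δ = d·√n ⇒ n = (δ/d)² = (3.649 / 0.29)² = 158.30.
Round up to the next whole unit.

n = 159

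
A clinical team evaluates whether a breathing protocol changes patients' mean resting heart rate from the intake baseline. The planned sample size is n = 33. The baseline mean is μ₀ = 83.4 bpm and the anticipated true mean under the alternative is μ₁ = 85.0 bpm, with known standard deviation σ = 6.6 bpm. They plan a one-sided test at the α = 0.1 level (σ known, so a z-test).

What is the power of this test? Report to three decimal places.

Standardized effect: d = |μ₁ − μ₀| / σ = |85.0 − 83.4| / 6.6 = 0.2424
Noncentrality parameter: δ = d·√n = 0.2424 × √33 = 1.3926
One-sided α = 0.1 → critical value z_{0.1} = 1.282.
Power = Φ(δ − 1.282) = Φ(0.111) = 0.5442.

Power ≈ 0.544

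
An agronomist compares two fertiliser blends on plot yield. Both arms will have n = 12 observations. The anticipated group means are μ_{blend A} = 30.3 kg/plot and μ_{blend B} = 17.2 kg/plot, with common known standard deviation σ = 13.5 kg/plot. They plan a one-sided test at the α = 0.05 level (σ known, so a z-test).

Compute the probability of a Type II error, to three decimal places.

β ≈ 0.232

Standardized effect: d = |μ_{blend A} − μ_{blend B}| / σ = |30.3 − 17.2| / 13.5 = 0.9704
Noncentrality parameter: δ = d·√(n/2) = 0.9704 × √(12/2) = 2.3769
One-sided α = 0.05 → critical value z_{0.05} = 1.645.
Power = Φ(δ − 1.645) = Φ(0.732) = 0.7679.
Type II error: β = 1 − power = 1 − 0.7679 = 0.2321.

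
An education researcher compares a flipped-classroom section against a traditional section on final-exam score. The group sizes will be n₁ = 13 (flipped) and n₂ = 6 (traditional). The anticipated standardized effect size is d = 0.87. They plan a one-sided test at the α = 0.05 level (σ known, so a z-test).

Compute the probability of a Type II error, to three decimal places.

Noncentrality parameter: δ = d / √(1/n₁ + 1/n₂) = 0.87 / √(1/13 + 1/6) = 1.7627
Critical value for a one-sided test at α = 0.05: z_α = 1.645.
Power = Φ(δ − 1.645) = Φ(0.118) = 0.5469.
Type II error: β = 1 − power = 1 − 0.5469 = 0.4531.

β ≈ 0.453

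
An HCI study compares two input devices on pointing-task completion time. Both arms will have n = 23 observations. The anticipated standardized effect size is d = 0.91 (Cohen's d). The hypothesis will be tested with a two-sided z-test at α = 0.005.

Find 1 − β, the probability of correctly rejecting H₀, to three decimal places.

Noncentrality parameter: δ = d·√(n/2) = 0.91 × √(23/2) = 3.0860
Two-sided α = 0.005 → critical value z_{0.0025} = 2.807.
Power = Φ(δ − 2.807) + Φ(−δ − 2.807) = Φ(0.279) + Φ(-5.893) = 0.6098 + 0.0000 = 0.6098.

Power ≈ 0.610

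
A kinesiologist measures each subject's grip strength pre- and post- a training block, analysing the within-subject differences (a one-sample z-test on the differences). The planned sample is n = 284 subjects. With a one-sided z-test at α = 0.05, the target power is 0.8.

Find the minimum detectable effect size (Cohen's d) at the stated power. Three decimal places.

d ≈ 0.148

Need Φ(δ − 1.645) = 0.8, so δ = 1.645 + 0.842 = 2.486.
δ = d·√n ⇒ d = δ/√n = 2.486/√284 = 0.1475.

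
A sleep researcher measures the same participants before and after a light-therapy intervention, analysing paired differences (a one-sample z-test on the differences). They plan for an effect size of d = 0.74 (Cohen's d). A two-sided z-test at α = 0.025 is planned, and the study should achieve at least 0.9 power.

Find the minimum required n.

Set Φ(δ − 2.241) = 0.9; then δ − 2.241 = Φ⁻¹(0.9) = 1.282, giving δ = 3.523.
(For δ > 0 the lower-tail rejection region contributes negligibly to power, so the one-term inversion is standard.)
δ = d·√n ⇒ n = (δ/d)² = (3.523 / 0.74)² = 22.66.
Round up to the next whole unit.

n = 23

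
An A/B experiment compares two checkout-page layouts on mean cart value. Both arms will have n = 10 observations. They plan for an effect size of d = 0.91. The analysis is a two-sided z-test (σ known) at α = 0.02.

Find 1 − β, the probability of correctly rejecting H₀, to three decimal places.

Noncentrality parameter: δ = d·√(n/2) = 0.91 × √(10/2) = 2.0348
Two-sided α = 0.02 → critical value z_{0.01} = 2.326.
Power = Φ(δ − 2.326) + Φ(−δ − 2.326) = Φ(-0.292) + Φ(-4.361) = 0.3853 + 0.0000 = 0.3853.

Power ≈ 0.385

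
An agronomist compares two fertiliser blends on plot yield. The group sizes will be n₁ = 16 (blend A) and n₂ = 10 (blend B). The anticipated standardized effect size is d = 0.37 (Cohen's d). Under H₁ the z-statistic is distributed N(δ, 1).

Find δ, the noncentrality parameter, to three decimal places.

δ ≈ 0.918

δ = d / √(1/n₁ + 1/n₂) = 0.37 / √(1/16 + 1/10) = 0.9179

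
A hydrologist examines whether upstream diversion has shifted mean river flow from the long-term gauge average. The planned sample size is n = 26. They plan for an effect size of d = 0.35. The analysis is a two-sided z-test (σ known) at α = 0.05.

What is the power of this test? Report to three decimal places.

Noncentrality parameter: δ = d·√n = 0.35 × √26 = 1.7847
Two-sided α = 0.05 → critical value z_{0.025} = 1.960.
Power = Φ(δ − 1.960) + Φ(−δ − 1.960) = Φ(-0.175) + Φ(-3.745) = 0.4304 + 0.0001 = 0.4305.

Power ≈ 0.431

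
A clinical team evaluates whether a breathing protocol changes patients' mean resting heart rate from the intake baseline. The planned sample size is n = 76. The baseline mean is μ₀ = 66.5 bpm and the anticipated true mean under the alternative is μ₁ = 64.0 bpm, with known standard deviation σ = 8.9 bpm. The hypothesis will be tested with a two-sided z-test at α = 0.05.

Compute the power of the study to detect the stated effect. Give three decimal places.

Power ≈ 0.688

Standardized effect: d = |μ₁ − μ₀| / σ = |64.0 − 66.5| / 8.9 = 0.2809
Noncentrality parameter: δ = d·√n = 0.2809 × √76 = 2.4488
Critical value for a two-sided test at α = 0.05: z_{α/2} = 1.960.
Power = Φ(δ − 1.960) + Φ(−δ − 1.960) = Φ(0.489) + Φ(-4.409) = 0.6875 + 0.0000 = 0.6875.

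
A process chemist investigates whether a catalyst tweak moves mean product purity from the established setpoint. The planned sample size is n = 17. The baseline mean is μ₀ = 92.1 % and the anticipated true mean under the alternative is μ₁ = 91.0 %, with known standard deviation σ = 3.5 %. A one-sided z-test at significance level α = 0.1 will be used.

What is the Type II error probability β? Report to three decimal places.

β ≈ 0.494

Standardized effect: d = |μ₁ − μ₀| / σ = |91.0 − 92.1| / 3.5 = 0.3143
Noncentrality parameter: δ = d·√n = 0.3143 × √17 = 1.2958
Critical value for a one-sided test at α = 0.1: z_α = 1.282.
Power = P(Z > 1.282 − δ) = Φ(0.014) = 0.5057.
Type II error: β = 1 − power = 1 − 0.5057 = 0.4943.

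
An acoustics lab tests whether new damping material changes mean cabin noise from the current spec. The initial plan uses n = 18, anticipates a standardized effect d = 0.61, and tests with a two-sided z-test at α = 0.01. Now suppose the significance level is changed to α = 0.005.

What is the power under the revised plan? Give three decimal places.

Power ≈ 0.413

δ = d·√n = 0.61 × √18 = 2.5880 (unchanged). New critical value: z_{0.0025} = 2.807.
Revised power = Φ(δ − 2.807) + Φ(−δ − 2.807) = Φ(-0.219) + Φ(-5.395) = 0.4133 + 0.0000 = 0.4133.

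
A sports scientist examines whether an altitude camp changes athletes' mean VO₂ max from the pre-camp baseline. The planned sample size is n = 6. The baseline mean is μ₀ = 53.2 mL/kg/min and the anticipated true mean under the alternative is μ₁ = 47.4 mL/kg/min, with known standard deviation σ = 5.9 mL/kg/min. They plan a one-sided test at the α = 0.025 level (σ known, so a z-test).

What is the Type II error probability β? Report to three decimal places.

Standardized effect: d = |μ₁ − μ₀| / σ = |47.4 − 53.2| / 5.9 = 0.9831
Noncentrality parameter: δ = d·√n = 0.9831 × √6 = 2.4080
Critical value for a one-sided test at α = 0.025: z_α = 1.960.
Power = P(Z > 1.960 − δ) = Φ(0.448) = 0.6729.
Type II error: β = 1 − power = 1 − 0.6729 = 0.3271.

β ≈ 0.327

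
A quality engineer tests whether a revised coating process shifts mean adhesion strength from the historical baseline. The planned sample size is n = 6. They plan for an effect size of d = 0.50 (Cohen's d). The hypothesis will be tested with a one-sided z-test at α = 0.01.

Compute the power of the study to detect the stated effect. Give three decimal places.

Noncentrality parameter: δ = d·√n = 0.50 × √6 = 1.2247
One-sided α = 0.01 → critical value z_{0.01} = 2.326.
Power = Φ(δ − 2.326) = Φ(-1.102) = 0.1353.

Power ≈ 0.135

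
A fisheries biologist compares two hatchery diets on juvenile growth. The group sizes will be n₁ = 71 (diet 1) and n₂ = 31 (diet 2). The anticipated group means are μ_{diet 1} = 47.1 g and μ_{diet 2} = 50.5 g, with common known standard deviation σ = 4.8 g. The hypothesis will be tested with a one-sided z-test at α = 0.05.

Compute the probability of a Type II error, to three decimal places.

β ≈ 0.050

Standardized effect: d = |μ_{diet 1} − μ_{diet 2}| / σ = |47.1 − 50.5| / 4.8 = 0.7083
Noncentrality parameter: δ = d / √(1/n₁ + 1/n₂) = 0.7083 / √(1/71 + 1/31) = 3.2904
Critical value for a one-sided test at α = 0.05: z_α = 1.645.
Power = P(Z > 1.645 − δ) = Φ(1.646) = 0.9501.
Type II error: β = 1 − power = 1 − 0.9501 = 0.0499.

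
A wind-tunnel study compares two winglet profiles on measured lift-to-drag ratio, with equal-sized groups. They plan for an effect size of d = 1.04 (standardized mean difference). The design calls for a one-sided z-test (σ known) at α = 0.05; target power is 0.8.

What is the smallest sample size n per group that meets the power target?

n = 12 per group

Set Φ(δ − 1.645) = 0.8; then δ − 1.645 = Φ⁻¹(0.8) = 0.842, giving δ = 2.486.
δ = d·√(n/2) ⇒ n = 2(δ/d)² = 2 × (2.486 / 1.04)² = 11.43.
Rounding up, n = 12 per group.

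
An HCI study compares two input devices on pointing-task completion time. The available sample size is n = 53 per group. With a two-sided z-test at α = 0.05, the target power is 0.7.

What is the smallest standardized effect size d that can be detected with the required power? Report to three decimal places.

Required noncentrality: δ = z_{0.025} + z_{0.30} = 1.960 + 0.524 = 2.484.
(Lower-tail contribution to power is negligible for δ > 0.)
δ = d·√(n/2) ⇒ d = δ/√(n/2) = 2.484/√(53/2) = 0.4826.

d ≈ 0.483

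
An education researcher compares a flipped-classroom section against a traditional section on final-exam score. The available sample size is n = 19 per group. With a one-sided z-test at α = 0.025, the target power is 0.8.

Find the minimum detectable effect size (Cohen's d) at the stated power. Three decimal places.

d ≈ 0.909

Need Φ(δ − 1.960) = 0.8, so δ = 1.960 + 0.842 = 2.802.
δ = d·√(n/2) ⇒ d = δ/√(n/2) = 2.802/√(19/2) = 0.9090.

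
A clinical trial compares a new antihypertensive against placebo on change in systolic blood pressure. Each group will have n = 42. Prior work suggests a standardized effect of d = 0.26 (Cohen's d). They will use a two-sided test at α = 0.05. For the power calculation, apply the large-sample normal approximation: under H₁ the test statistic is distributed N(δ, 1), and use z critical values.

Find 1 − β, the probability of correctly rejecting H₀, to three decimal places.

Power ≈ 0.222

Noncentrality parameter: δ = d·√(n/2) = 0.26 × √(42/2) = 1.1915
Critical value for a two-sided test at α = 0.05: z_{α/2} = 1.960.
Power = Φ(δ − 1.960) + Φ(−δ − 1.960) = Φ(-0.768) + Φ(-3.151) = 0.2211 + 0.0008 = 0.2219.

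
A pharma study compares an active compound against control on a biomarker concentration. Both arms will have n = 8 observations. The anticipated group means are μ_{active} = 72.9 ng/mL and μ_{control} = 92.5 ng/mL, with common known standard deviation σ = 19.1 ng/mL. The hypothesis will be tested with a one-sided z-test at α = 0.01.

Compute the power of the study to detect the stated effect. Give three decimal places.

Power ≈ 0.392

Standardized effect: d = |μ_{active} − μ_{control}| / σ = |72.9 − 92.5| / 19.1 = 1.0262
Noncentrality parameter: δ = d·√(n/2) = 1.0262 × √(8/2) = 2.0524
One-sided α = 0.01 → critical value z_{0.01} = 2.326.
Power = Φ(δ − 2.326) = Φ(-0.274) = 0.3920.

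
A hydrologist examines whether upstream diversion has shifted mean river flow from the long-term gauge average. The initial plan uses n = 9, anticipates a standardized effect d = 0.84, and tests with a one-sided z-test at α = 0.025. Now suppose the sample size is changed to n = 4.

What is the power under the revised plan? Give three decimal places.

With n = 4: δ = d·√n = 0.84 × √4 = 1.6800. Critical value z_{0.025} = 1.960.
Revised power = Φ(δ − 1.960) = Φ(-0.280) = 0.3898.

Power ≈ 0.390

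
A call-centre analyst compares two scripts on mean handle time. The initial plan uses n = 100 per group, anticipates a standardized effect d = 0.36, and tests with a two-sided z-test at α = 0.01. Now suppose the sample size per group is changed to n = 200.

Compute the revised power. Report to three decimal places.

Power ≈ 0.847

With n = 200 per group: δ = d·√(n/2) = 0.36 × √(200/2) = 3.6000. Critical value z_{0.005} = 2.576.
Revised power = Φ(δ − 2.576) + Φ(−δ − 2.576) = Φ(1.024) + Φ(-6.176) = 0.8471 + 0.0000 = 0.8471.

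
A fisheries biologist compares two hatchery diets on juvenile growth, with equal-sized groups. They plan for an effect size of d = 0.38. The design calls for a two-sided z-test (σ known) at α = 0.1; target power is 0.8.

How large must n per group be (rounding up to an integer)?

For power 0.8 need Φ(δ − z_{0.05}) = 0.8, so δ = z_{0.05} + z_{0.20} = 1.645 + 0.842 = 2.486.
(Ignoring the negligible lower-tail rejection probability gives the usual closed-form inversion.)
δ = d·√(n/2) ⇒ n = 2(δ/d)² = 2 × (2.486 / 0.38)² = 85.63.
Round up to the next whole unit.

n = 86 per group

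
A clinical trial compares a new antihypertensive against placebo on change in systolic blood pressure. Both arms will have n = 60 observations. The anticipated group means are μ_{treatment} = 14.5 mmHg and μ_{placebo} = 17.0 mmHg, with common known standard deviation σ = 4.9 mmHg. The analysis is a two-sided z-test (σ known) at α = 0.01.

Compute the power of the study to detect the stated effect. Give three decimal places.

Standardized effect: d = |μ_{treatment} − μ_{placebo}| / σ = |14.5 − 17.0| / 4.9 = 0.5102
Noncentrality parameter: δ = d·√(n/2) = 0.5102 × √(60/2) = 2.7945
Critical value for a two-sided test at α = 0.01: z_{α/2} = 2.576.
Power = Φ(δ − 2.576) + Φ(−δ − 2.576) = Φ(0.219) + Φ(-5.370) = 0.5865 + 0.0000 = 0.5865.

Power ≈ 0.587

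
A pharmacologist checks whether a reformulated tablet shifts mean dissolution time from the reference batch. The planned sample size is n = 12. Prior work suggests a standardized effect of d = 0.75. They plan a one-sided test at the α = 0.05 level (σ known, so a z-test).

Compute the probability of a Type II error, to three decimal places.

Noncentrality parameter: δ = d·√n = 0.75 × √12 = 2.5981
Critical value for a one-sided test at α = 0.05: z_α = 1.645.
Power = Φ(δ − 1.645) = Φ(0.953) = 0.8298.
Type II error: β = 1 − power = 1 − 0.8298 = 0.1702.

β ≈ 0.170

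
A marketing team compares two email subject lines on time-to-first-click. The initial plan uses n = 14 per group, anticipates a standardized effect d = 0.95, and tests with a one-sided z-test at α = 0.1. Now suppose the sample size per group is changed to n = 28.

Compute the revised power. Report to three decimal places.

With n = 28 per group: δ = d·√(n/2) = 0.95 × √(28/2) = 3.5546. Critical value z_{0.1} = 1.282.
Revised power = Φ(δ − 1.282) = Φ(2.273) = 0.9885.

Power ≈ 0.988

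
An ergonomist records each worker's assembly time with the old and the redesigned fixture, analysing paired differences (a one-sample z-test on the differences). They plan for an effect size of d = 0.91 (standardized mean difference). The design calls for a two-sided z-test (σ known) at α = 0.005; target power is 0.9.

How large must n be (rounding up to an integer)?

Set Φ(δ − 2.807) = 0.9; then δ − 2.807 = Φ⁻¹(0.9) = 1.282, giving δ = 4.089.
(For δ > 0 the lower-tail rejection region contributes negligibly to power, so the one-term inversion is standard.)
δ = d·√n ⇒ n = (δ/d)² = (4.089 / 0.91)² = 20.19.
Round up to the next whole unit.

n = 21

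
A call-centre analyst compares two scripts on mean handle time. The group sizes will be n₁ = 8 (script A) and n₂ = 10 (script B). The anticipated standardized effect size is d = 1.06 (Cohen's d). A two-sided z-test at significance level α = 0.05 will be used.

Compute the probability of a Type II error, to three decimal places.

Noncentrality parameter: δ = d / √(1/n₁ + 1/n₂) = 1.06 / √(1/8 + 1/10) = 2.2347
Two-sided α = 0.05 → critical value z_{0.025} = 1.960.
Power = Φ(δ − 1.960) + Φ(−δ − 1.960) = Φ(0.275) + Φ(-4.195) = 0.6082 + 0.0000 = 0.6082.
Type II error: β = 1 − power = 1 − 0.6082 = 0.3918.

β ≈ 0.392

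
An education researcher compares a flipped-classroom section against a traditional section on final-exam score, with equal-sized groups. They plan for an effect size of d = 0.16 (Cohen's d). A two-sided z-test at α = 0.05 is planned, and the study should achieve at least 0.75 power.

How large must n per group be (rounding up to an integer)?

Set Φ(δ − 1.960) = 0.75; then δ − 1.960 = Φ⁻¹(0.75) = 0.674, giving δ = 2.634.
(The Φ(−δ − z_{α/2}) term is vanishingly small for δ > 0 and is dropped in the standard sample-size formula.)
δ = d·√(n/2) ⇒ n = 2(δ/d)² = 2 × (2.634 / 0.16)² = 542.21.
Rounding up, n = 543 per group.

n = 543 per group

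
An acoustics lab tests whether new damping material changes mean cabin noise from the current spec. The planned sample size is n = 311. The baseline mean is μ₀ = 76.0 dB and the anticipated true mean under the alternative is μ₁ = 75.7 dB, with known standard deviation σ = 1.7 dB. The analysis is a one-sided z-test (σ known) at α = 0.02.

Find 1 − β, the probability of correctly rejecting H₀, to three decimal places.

Power ≈ 0.855

Standardized effect: d = |μ₁ − μ₀| / σ = |75.7 − 76.0| / 1.7 = 0.1765
Noncentrality parameter: δ = d·√n = 0.1765 × √311 = 3.1121
One-sided α = 0.02 → critical value z_{0.02} = 2.054.
Power = Φ(δ − 2.054) = Φ(1.058) = 0.8551.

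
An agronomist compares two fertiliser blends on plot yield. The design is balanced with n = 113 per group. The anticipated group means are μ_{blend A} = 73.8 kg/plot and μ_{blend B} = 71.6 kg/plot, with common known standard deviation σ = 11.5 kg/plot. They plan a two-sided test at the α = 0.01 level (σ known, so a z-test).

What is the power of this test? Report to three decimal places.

Standardized effect: d = |μ_{blend A} − μ_{blend B}| / σ = |73.8 − 71.6| / 11.5 = 0.1913
Noncentrality parameter: δ = d·√(n/2) = 0.1913 × √(113/2) = 1.4380
Two-sided α = 0.01 → critical value z_{0.005} = 2.576.
Power = Φ(δ − 2.576) + Φ(−δ − 2.576) = Φ(-1.138) + Φ(-4.014) = 0.1276 + 0.0000 = 0.1276.

Power ≈ 0.128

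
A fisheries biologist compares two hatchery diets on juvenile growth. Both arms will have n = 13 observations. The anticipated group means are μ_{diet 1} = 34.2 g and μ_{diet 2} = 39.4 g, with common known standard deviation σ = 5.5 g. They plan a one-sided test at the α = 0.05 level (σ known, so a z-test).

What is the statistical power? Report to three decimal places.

Power ≈ 0.778

Standardized effect: d = |μ_{diet 1} − μ_{diet 2}| / σ = |34.2 − 39.4| / 5.5 = 0.9455
Noncentrality parameter: δ = d·√(n/2) = 0.9455 × √(13/2) = 2.4104
One-sided α = 0.05 → critical value z_{0.05} = 1.645.
Power = Φ(δ − 1.645) = Φ(0.766) = 0.7780.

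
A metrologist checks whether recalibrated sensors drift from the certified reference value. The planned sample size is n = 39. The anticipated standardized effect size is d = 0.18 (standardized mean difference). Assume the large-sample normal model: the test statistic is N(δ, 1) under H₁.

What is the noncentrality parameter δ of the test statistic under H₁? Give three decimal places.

δ ≈ 1.124

δ = d·√n = 0.18 × √39 = 1.1241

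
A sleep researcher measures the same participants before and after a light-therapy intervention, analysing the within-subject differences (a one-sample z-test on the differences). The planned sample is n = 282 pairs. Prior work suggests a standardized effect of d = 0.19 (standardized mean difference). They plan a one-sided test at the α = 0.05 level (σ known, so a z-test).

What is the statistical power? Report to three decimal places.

Noncentrality parameter: δ = d·√n = 0.19 × √282 = 3.1906
One-sided α = 0.05 → critical value z_{0.05} = 1.645.
Power = Φ(δ − 1.645) = Φ(1.546) = 0.9389.

Power ≈ 0.939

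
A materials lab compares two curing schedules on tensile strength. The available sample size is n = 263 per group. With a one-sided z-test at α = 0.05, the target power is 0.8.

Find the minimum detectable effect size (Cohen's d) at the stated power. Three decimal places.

Required noncentrality: δ = z_{0.05} + z_{0.20} = 1.645 + 0.842 = 2.486.
δ = d·√(n/2) ⇒ d = δ/√(n/2) = 2.486/√(263/2) = 0.2168.

d ≈ 0.217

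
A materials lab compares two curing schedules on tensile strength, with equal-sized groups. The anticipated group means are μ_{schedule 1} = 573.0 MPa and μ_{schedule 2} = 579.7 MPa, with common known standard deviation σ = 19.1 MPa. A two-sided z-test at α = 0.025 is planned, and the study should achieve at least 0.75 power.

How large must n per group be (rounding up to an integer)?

Standardized effect: d = |μ_{schedule 1} − μ_{schedule 2}| / σ = |573.0 − 579.7| / 19.1 = 0.3508
For power 0.75 need Φ(δ − z_{0.0125}) = 0.75, so δ = z_{0.0125} + z_{0.25} = 2.241 + 0.674 = 2.916.
(The Φ(−δ − z_{α/2}) term is vanishingly small for δ > 0 and is dropped in the standard sample-size formula.)
δ = d·√(n/2) ⇒ n = 2(δ/d)² = 2 × (2.916 / 0.3508)² = 138.19.
Round up to the next whole unit.

n = 139 per group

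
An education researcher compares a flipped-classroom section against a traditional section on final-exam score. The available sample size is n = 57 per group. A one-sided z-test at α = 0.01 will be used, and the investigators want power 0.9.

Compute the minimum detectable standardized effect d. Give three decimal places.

d ≈ 0.676

Required noncentrality: δ = z_{0.01} + z_{0.10} = 2.326 + 1.282 = 3.608.
δ = d·√(n/2) ⇒ d = δ/√(n/2) = 3.608/√(57/2) = 0.6758.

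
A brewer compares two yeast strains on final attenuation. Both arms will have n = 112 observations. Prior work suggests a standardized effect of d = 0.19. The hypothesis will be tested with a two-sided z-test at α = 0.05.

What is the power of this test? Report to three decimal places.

Noncentrality parameter: δ = d·√(n/2) = 0.19 × √(112/2) = 1.4218
Critical value for a two-sided test at α = 0.05: z_{α/2} = 1.960.
Power = Φ(δ − 1.960) + Φ(−δ − 1.960) = Φ(-0.538) + Φ(-3.382) = 0.2952 + 0.0004 = 0.2956.

Power ≈ 0.296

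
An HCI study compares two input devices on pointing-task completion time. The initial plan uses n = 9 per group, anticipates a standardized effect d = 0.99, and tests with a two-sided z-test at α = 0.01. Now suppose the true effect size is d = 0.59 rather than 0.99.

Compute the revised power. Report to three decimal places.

With d = 0.59: δ = d·√(n/2) = 0.59 × √(9/2) = 1.2516. Critical value z_{0.005} = 2.576.
Revised power = Φ(δ − 2.576) + Φ(−δ − 2.576) = Φ(-1.324) + Φ(-3.827) = 0.0927 + 0.0001 = 0.0928.

Power ≈ 0.093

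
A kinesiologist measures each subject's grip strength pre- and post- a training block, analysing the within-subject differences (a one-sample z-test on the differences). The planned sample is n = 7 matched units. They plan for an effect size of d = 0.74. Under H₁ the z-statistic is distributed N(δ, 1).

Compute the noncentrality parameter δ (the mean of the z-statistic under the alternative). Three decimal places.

δ ≈ 1.958

δ = d·√n = 0.74 × √7 = 1.9579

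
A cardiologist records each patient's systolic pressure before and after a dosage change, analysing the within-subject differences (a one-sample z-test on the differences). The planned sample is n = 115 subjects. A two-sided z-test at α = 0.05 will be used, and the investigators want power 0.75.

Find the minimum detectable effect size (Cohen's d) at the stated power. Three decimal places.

Required noncentrality: δ = z_{0.025} + z_{0.25} = 1.960 + 0.674 = 2.634.
(The second rejection-region term Φ(−δ − z_{α/2}) is negligible and dropped.)
δ = d·√n ⇒ d = δ/√n = 2.634/√115 = 0.2457.

d ≈ 0.246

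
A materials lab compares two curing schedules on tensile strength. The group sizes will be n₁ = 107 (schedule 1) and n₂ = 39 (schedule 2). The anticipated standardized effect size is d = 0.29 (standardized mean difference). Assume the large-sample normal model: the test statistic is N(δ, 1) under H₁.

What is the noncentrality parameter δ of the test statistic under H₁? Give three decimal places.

δ ≈ 1.550

δ = d / √(1/n₁ + 1/n₂) = 0.29 / √(1/107 + 1/39) = 1.5504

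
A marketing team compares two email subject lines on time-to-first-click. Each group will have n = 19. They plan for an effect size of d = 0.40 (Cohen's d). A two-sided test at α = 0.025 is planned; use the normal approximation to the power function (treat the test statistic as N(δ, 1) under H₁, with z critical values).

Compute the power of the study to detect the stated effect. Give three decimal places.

Noncentrality parameter: δ = d·√(n/2) = 0.40 × √(19/2) = 1.2329
Two-sided α = 0.025 → critical value z_{0.0125} = 2.241.
Power = Φ(δ − 2.241) + Φ(−δ − 2.241) = Φ(-1.009) + Φ(-3.474) = 0.1566 + 0.0003 = 0.1569.

Power ≈ 0.157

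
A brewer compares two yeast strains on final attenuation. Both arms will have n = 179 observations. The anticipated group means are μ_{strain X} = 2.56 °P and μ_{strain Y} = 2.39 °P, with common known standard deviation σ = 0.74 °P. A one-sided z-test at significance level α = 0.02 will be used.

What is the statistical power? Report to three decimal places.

Power ≈ 0.548

Standardized effect: d = |μ_{strain X} − μ_{strain Y}| / σ = |2.56 − 2.39| / 0.74 = 0.2297
Noncentrality parameter: δ = d·√(n/2) = 0.2297 × √(179/2) = 2.1733
One-sided α = 0.02 → critical value z_{0.02} = 2.054.
Power = P(Z > 2.054 − δ) = Φ(0.120) = 0.5476.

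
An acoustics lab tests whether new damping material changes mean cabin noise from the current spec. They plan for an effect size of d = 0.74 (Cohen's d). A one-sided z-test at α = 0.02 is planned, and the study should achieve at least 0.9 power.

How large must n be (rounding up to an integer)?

For power 0.9 need Φ(δ − z_{0.02}) = 0.9, so δ = z_{0.02} + z_{0.10} = 2.054 + 1.282 = 3.335.
δ = d·√n ⇒ n = (δ/d)² = (3.335 / 0.74)² = 20.31.
Rounding up, n = 21.

n = 21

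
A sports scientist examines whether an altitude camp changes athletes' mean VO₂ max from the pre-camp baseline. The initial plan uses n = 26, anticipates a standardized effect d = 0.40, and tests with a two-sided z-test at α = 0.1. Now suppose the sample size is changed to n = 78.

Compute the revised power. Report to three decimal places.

Power ≈ 0.970

With n = 78: δ = d·√n = 0.40 × √78 = 3.5327. Critical value z_{0.05} = 1.645.
Revised power = Φ(δ − 1.645) + Φ(−δ − 1.645) = Φ(1.888) + Φ(-5.178) = 0.9705 + 0.0000 = 0.9705.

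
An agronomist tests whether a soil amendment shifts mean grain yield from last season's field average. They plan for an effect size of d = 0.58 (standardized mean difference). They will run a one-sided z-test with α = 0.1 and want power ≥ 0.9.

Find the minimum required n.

n = 20

For power 0.9 need Φ(δ − z_{0.1}) = 0.9, so δ = z_{0.1} + z_{0.10} = 1.282 + 1.282 = 2.563.
δ = d·√n ⇒ n = (δ/d)² = (2.563 / 0.58)² = 19.53.
Round up to the next whole unit.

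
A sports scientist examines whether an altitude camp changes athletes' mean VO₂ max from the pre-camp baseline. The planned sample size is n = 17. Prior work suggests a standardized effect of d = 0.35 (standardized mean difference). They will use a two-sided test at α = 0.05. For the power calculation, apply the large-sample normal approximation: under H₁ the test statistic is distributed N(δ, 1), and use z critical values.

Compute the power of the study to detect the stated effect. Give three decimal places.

Noncentrality parameter: λ = d·√n = 0.35 × √17 = 1.4431
Two-sided α = 0.05 → critical value z_{0.025} = 1.960.
Power = Φ(λ − 1.960) + Φ(−λ − 1.960) = Φ(-0.517) + Φ(-3.403) = 0.3026 + 0.0003 = 0.3030.

Power ≈ 0.303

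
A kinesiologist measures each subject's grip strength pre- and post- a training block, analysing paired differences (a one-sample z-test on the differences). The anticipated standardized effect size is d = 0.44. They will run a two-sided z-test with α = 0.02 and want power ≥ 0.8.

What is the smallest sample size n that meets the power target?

n = 52

Set Φ(δ − 2.326) = 0.8; then δ − 2.326 = Φ⁻¹(0.8) = 0.842, giving δ = 3.168.
(Ignoring the negligible lower-tail rejection probability gives the usual closed-form inversion.)
δ = d·√n ⇒ n = (δ/d)² = (3.168 / 0.44)² = 51.84.
Round up to the next whole unit.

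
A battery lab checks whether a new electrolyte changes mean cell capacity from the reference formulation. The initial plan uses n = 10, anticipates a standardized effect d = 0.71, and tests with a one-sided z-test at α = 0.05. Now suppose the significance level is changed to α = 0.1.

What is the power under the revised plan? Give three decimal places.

δ = d·√n = 0.71 × √10 = 2.2452 (unchanged). New critical value: z_{0.1} = 1.282.
Revised power = P(Z > 1.282 − δ) = Φ(0.964) = 0.8324.

Power ≈ 0.832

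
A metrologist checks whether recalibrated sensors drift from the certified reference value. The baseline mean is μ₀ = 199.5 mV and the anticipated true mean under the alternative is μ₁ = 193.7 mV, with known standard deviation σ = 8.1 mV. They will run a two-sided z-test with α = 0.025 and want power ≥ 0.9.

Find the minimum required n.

Standardized effect: d = |μ₁ − μ₀| / σ = |193.7 − 199.5| / 8.1 = 0.7160
For power 0.9 need Φ(δ − z_{0.0125}) = 0.9, so δ = z_{0.0125} + z_{0.10} = 2.241 + 1.282 = 3.523.
(For δ > 0 the lower-tail rejection region contributes negligibly to power, so the one-term inversion is standard.)
δ = d·√n ⇒ n = (δ/d)² = (3.523 / 0.7160)² = 24.21.
Round up to the next whole unit.

n = 25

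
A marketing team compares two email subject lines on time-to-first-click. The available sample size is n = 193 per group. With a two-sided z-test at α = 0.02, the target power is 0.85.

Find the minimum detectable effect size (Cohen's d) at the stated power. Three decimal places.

d ≈ 0.342

Need Φ(δ − 2.326) = 0.85, so δ = 2.326 + 1.036 = 3.363.
(The second rejection-region term Φ(−δ − z_{α/2}) is negligible and dropped.)
δ = d·√(n/2) ⇒ d = δ/√(n/2) = 3.363/√(193/2) = 0.3423.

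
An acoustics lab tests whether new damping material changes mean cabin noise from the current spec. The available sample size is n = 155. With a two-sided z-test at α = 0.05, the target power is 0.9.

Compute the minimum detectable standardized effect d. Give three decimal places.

Required noncentrality: δ = z_{0.025} + z_{0.10} = 1.960 + 1.282 = 3.242.
(The second rejection-region term Φ(−δ − z_{α/2}) is negligible and dropped.)
δ = d·√n ⇒ d = δ/√n = 3.242/√155 = 0.2604.

d ≈ 0.260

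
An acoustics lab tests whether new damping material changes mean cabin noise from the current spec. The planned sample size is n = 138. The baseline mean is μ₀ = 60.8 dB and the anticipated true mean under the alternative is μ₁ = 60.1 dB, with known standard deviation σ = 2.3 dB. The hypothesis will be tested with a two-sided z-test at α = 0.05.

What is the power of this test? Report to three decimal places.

Power ≈ 0.947

Standardized effect: d = |μ₁ − μ₀| / σ = |60.1 − 60.8| / 2.3 = 0.3043
Noncentrality parameter: λ = d·√n = 0.3043 × √138 = 3.5753
Critical value for a two-sided test at α = 0.05: z_{α/2} = 1.960.
Power = Φ(λ − 1.960) + Φ(−λ − 1.960) = Φ(1.615) + Φ(-5.535) = 0.9469 + 0.0000 = 0.9469.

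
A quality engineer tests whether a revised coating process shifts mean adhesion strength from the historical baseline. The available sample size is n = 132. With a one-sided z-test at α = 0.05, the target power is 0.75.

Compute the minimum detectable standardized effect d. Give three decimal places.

Need Φ(δ − 1.645) = 0.75, so δ = 1.645 + 0.674 = 2.319.
δ = d·√n ⇒ d = δ/√n = 2.319/√132 = 0.2019.

d ≈ 0.202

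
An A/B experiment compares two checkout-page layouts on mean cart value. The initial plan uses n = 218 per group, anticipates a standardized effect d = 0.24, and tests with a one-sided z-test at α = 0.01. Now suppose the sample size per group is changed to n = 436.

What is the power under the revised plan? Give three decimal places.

Power ≈ 0.888

With n = 436 per group: δ = d·√(n/2) = 0.24 × √(436/2) = 3.5436. Critical value z_{0.01} = 2.326.
Revised power = Φ(δ − 2.326) = Φ(1.217) = 0.8882.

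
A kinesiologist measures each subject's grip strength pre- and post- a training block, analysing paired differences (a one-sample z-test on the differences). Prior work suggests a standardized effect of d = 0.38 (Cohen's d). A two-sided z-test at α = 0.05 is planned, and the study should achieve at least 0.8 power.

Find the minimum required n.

n = 55

For power 0.8 need Φ(δ − z_{0.025}) = 0.8, so δ = z_{0.025} + z_{0.20} = 1.960 + 0.842 = 2.802.
(The Φ(−δ − z_{α/2}) term is vanishingly small for δ > 0 and is dropped in the standard sample-size formula.)
δ = d·√n ⇒ n = (δ/d)² = (2.802 / 0.38)² = 54.36.
Round up to the next whole unit.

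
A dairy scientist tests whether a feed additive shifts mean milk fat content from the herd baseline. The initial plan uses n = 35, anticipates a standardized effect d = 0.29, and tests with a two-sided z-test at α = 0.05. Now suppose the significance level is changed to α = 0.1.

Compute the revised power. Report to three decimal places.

δ = d·√n = 0.29 × √35 = 1.7157 (unchanged). New critical value: z_{0.05} = 1.645.
Revised power = Φ(δ − 1.645) + Φ(−δ − 1.645) = Φ(0.071) + Φ(-3.361) = 0.5282 + 0.0004 = 0.5286.

Power ≈ 0.529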